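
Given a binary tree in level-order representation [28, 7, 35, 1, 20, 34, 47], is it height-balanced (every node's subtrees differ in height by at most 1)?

Tree (level-order array): [28, 7, 35, 1, 20, 34, 47]
Definition: a tree is height-balanced if, at every node, |h(left) - h(right)| <= 1 (empty subtree has height -1).
Bottom-up per-node check:
  node 1: h_left=-1, h_right=-1, diff=0 [OK], height=0
  node 20: h_left=-1, h_right=-1, diff=0 [OK], height=0
  node 7: h_left=0, h_right=0, diff=0 [OK], height=1
  node 34: h_left=-1, h_right=-1, diff=0 [OK], height=0
  node 47: h_left=-1, h_right=-1, diff=0 [OK], height=0
  node 35: h_left=0, h_right=0, diff=0 [OK], height=1
  node 28: h_left=1, h_right=1, diff=0 [OK], height=2
All nodes satisfy the balance condition.
Result: Balanced


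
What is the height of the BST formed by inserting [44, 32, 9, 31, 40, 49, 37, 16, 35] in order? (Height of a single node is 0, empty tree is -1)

Insertion order: [44, 32, 9, 31, 40, 49, 37, 16, 35]
Tree (level-order array): [44, 32, 49, 9, 40, None, None, None, 31, 37, None, 16, None, 35]
Compute height bottom-up (empty subtree = -1):
  height(16) = 1 + max(-1, -1) = 0
  height(31) = 1 + max(0, -1) = 1
  height(9) = 1 + max(-1, 1) = 2
  height(35) = 1 + max(-1, -1) = 0
  height(37) = 1 + max(0, -1) = 1
  height(40) = 1 + max(1, -1) = 2
  height(32) = 1 + max(2, 2) = 3
  height(49) = 1 + max(-1, -1) = 0
  height(44) = 1 + max(3, 0) = 4
Height = 4


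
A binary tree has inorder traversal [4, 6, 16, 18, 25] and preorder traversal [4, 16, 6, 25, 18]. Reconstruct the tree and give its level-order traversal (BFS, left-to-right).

Inorder:  [4, 6, 16, 18, 25]
Preorder: [4, 16, 6, 25, 18]
Algorithm: preorder visits root first, so consume preorder in order;
for each root, split the current inorder slice at that value into
left-subtree inorder and right-subtree inorder, then recurse.
Recursive splits:
  root=4; inorder splits into left=[], right=[6, 16, 18, 25]
  root=16; inorder splits into left=[6], right=[18, 25]
  root=6; inorder splits into left=[], right=[]
  root=25; inorder splits into left=[18], right=[]
  root=18; inorder splits into left=[], right=[]
Reconstructed level-order: [4, 16, 6, 25, 18]


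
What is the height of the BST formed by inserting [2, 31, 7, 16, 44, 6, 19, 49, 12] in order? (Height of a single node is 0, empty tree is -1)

Insertion order: [2, 31, 7, 16, 44, 6, 19, 49, 12]
Tree (level-order array): [2, None, 31, 7, 44, 6, 16, None, 49, None, None, 12, 19]
Compute height bottom-up (empty subtree = -1):
  height(6) = 1 + max(-1, -1) = 0
  height(12) = 1 + max(-1, -1) = 0
  height(19) = 1 + max(-1, -1) = 0
  height(16) = 1 + max(0, 0) = 1
  height(7) = 1 + max(0, 1) = 2
  height(49) = 1 + max(-1, -1) = 0
  height(44) = 1 + max(-1, 0) = 1
  height(31) = 1 + max(2, 1) = 3
  height(2) = 1 + max(-1, 3) = 4
Height = 4


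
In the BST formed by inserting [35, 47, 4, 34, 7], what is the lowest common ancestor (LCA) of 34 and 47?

Tree insertion order: [35, 47, 4, 34, 7]
Tree (level-order array): [35, 4, 47, None, 34, None, None, 7]
In a BST, the LCA of p=34, q=47 is the first node v on the
root-to-leaf path with p <= v <= q (go left if both < v, right if both > v).
Walk from root:
  at 35: 34 <= 35 <= 47, this is the LCA
LCA = 35


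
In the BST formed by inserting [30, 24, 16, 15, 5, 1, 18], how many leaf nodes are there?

Tree built from: [30, 24, 16, 15, 5, 1, 18]
Tree (level-order array): [30, 24, None, 16, None, 15, 18, 5, None, None, None, 1]
Rule: A leaf has 0 children.
Per-node child counts:
  node 30: 1 child(ren)
  node 24: 1 child(ren)
  node 16: 2 child(ren)
  node 15: 1 child(ren)
  node 5: 1 child(ren)
  node 1: 0 child(ren)
  node 18: 0 child(ren)
Matching nodes: [1, 18]
Count of leaf nodes: 2


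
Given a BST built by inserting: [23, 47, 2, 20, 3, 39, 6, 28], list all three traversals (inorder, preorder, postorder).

Tree insertion order: [23, 47, 2, 20, 3, 39, 6, 28]
Tree (level-order array): [23, 2, 47, None, 20, 39, None, 3, None, 28, None, None, 6]
Inorder (L, root, R): [2, 3, 6, 20, 23, 28, 39, 47]
Preorder (root, L, R): [23, 2, 20, 3, 6, 47, 39, 28]
Postorder (L, R, root): [6, 3, 20, 2, 28, 39, 47, 23]


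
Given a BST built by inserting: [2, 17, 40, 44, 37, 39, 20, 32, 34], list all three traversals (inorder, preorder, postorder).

Tree insertion order: [2, 17, 40, 44, 37, 39, 20, 32, 34]
Tree (level-order array): [2, None, 17, None, 40, 37, 44, 20, 39, None, None, None, 32, None, None, None, 34]
Inorder (L, root, R): [2, 17, 20, 32, 34, 37, 39, 40, 44]
Preorder (root, L, R): [2, 17, 40, 37, 20, 32, 34, 39, 44]
Postorder (L, R, root): [34, 32, 20, 39, 37, 44, 40, 17, 2]


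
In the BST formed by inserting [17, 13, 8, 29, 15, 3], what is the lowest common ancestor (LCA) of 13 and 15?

Tree insertion order: [17, 13, 8, 29, 15, 3]
Tree (level-order array): [17, 13, 29, 8, 15, None, None, 3]
In a BST, the LCA of p=13, q=15 is the first node v on the
root-to-leaf path with p <= v <= q (go left if both < v, right if both > v).
Walk from root:
  at 17: both 13 and 15 < 17, go left
  at 13: 13 <= 13 <= 15, this is the LCA
LCA = 13


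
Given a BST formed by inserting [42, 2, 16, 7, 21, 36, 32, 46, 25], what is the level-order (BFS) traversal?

Tree insertion order: [42, 2, 16, 7, 21, 36, 32, 46, 25]
Tree (level-order array): [42, 2, 46, None, 16, None, None, 7, 21, None, None, None, 36, 32, None, 25]
BFS from the root, enqueuing left then right child of each popped node:
  queue [42] -> pop 42, enqueue [2, 46], visited so far: [42]
  queue [2, 46] -> pop 2, enqueue [16], visited so far: [42, 2]
  queue [46, 16] -> pop 46, enqueue [none], visited so far: [42, 2, 46]
  queue [16] -> pop 16, enqueue [7, 21], visited so far: [42, 2, 46, 16]
  queue [7, 21] -> pop 7, enqueue [none], visited so far: [42, 2, 46, 16, 7]
  queue [21] -> pop 21, enqueue [36], visited so far: [42, 2, 46, 16, 7, 21]
  queue [36] -> pop 36, enqueue [32], visited so far: [42, 2, 46, 16, 7, 21, 36]
  queue [32] -> pop 32, enqueue [25], visited so far: [42, 2, 46, 16, 7, 21, 36, 32]
  queue [25] -> pop 25, enqueue [none], visited so far: [42, 2, 46, 16, 7, 21, 36, 32, 25]
Result: [42, 2, 46, 16, 7, 21, 36, 32, 25]


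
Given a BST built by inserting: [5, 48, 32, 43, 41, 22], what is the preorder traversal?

Tree insertion order: [5, 48, 32, 43, 41, 22]
Tree (level-order array): [5, None, 48, 32, None, 22, 43, None, None, 41]
Preorder traversal: [5, 48, 32, 22, 43, 41]


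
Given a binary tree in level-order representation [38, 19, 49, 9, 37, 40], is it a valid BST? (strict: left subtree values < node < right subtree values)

Level-order array: [38, 19, 49, 9, 37, 40]
Validate using subtree bounds (lo, hi): at each node, require lo < value < hi,
then recurse left with hi=value and right with lo=value.
Preorder trace (stopping at first violation):
  at node 38 with bounds (-inf, +inf): OK
  at node 19 with bounds (-inf, 38): OK
  at node 9 with bounds (-inf, 19): OK
  at node 37 with bounds (19, 38): OK
  at node 49 with bounds (38, +inf): OK
  at node 40 with bounds (38, 49): OK
No violation found at any node.
Result: Valid BST


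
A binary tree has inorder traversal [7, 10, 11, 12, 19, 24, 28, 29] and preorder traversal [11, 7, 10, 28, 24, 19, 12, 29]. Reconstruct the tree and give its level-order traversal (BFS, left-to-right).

Inorder:  [7, 10, 11, 12, 19, 24, 28, 29]
Preorder: [11, 7, 10, 28, 24, 19, 12, 29]
Algorithm: preorder visits root first, so consume preorder in order;
for each root, split the current inorder slice at that value into
left-subtree inorder and right-subtree inorder, then recurse.
Recursive splits:
  root=11; inorder splits into left=[7, 10], right=[12, 19, 24, 28, 29]
  root=7; inorder splits into left=[], right=[10]
  root=10; inorder splits into left=[], right=[]
  root=28; inorder splits into left=[12, 19, 24], right=[29]
  root=24; inorder splits into left=[12, 19], right=[]
  root=19; inorder splits into left=[12], right=[]
  root=12; inorder splits into left=[], right=[]
  root=29; inorder splits into left=[], right=[]
Reconstructed level-order: [11, 7, 28, 10, 24, 29, 19, 12]


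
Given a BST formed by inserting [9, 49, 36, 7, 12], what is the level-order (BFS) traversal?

Tree insertion order: [9, 49, 36, 7, 12]
Tree (level-order array): [9, 7, 49, None, None, 36, None, 12]
BFS from the root, enqueuing left then right child of each popped node:
  queue [9] -> pop 9, enqueue [7, 49], visited so far: [9]
  queue [7, 49] -> pop 7, enqueue [none], visited so far: [9, 7]
  queue [49] -> pop 49, enqueue [36], visited so far: [9, 7, 49]
  queue [36] -> pop 36, enqueue [12], visited so far: [9, 7, 49, 36]
  queue [12] -> pop 12, enqueue [none], visited so far: [9, 7, 49, 36, 12]
Result: [9, 7, 49, 36, 12]


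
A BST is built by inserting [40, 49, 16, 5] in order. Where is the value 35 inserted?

Starting tree (level order): [40, 16, 49, 5]
Insertion path: 40 -> 16
Result: insert 35 as right child of 16
Final tree (level order): [40, 16, 49, 5, 35]


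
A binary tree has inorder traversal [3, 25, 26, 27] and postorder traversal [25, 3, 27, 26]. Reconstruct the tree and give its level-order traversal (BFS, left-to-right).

Inorder:   [3, 25, 26, 27]
Postorder: [25, 3, 27, 26]
Algorithm: postorder visits root last, so walk postorder right-to-left;
each value is the root of the current inorder slice — split it at that
value, recurse on the right subtree first, then the left.
Recursive splits:
  root=26; inorder splits into left=[3, 25], right=[27]
  root=27; inorder splits into left=[], right=[]
  root=3; inorder splits into left=[], right=[25]
  root=25; inorder splits into left=[], right=[]
Reconstructed level-order: [26, 3, 27, 25]


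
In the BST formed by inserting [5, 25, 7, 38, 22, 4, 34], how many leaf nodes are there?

Tree built from: [5, 25, 7, 38, 22, 4, 34]
Tree (level-order array): [5, 4, 25, None, None, 7, 38, None, 22, 34]
Rule: A leaf has 0 children.
Per-node child counts:
  node 5: 2 child(ren)
  node 4: 0 child(ren)
  node 25: 2 child(ren)
  node 7: 1 child(ren)
  node 22: 0 child(ren)
  node 38: 1 child(ren)
  node 34: 0 child(ren)
Matching nodes: [4, 22, 34]
Count of leaf nodes: 3


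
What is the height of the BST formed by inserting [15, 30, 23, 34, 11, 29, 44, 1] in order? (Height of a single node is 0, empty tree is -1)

Insertion order: [15, 30, 23, 34, 11, 29, 44, 1]
Tree (level-order array): [15, 11, 30, 1, None, 23, 34, None, None, None, 29, None, 44]
Compute height bottom-up (empty subtree = -1):
  height(1) = 1 + max(-1, -1) = 0
  height(11) = 1 + max(0, -1) = 1
  height(29) = 1 + max(-1, -1) = 0
  height(23) = 1 + max(-1, 0) = 1
  height(44) = 1 + max(-1, -1) = 0
  height(34) = 1 + max(-1, 0) = 1
  height(30) = 1 + max(1, 1) = 2
  height(15) = 1 + max(1, 2) = 3
Height = 3


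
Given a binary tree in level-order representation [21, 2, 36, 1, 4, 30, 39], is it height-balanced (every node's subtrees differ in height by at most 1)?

Tree (level-order array): [21, 2, 36, 1, 4, 30, 39]
Definition: a tree is height-balanced if, at every node, |h(left) - h(right)| <= 1 (empty subtree has height -1).
Bottom-up per-node check:
  node 1: h_left=-1, h_right=-1, diff=0 [OK], height=0
  node 4: h_left=-1, h_right=-1, diff=0 [OK], height=0
  node 2: h_left=0, h_right=0, diff=0 [OK], height=1
  node 30: h_left=-1, h_right=-1, diff=0 [OK], height=0
  node 39: h_left=-1, h_right=-1, diff=0 [OK], height=0
  node 36: h_left=0, h_right=0, diff=0 [OK], height=1
  node 21: h_left=1, h_right=1, diff=0 [OK], height=2
All nodes satisfy the balance condition.
Result: Balanced


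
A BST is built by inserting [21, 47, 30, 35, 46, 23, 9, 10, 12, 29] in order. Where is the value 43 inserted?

Starting tree (level order): [21, 9, 47, None, 10, 30, None, None, 12, 23, 35, None, None, None, 29, None, 46]
Insertion path: 21 -> 47 -> 30 -> 35 -> 46
Result: insert 43 as left child of 46
Final tree (level order): [21, 9, 47, None, 10, 30, None, None, 12, 23, 35, None, None, None, 29, None, 46, None, None, 43]


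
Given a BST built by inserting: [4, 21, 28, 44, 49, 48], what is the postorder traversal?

Tree insertion order: [4, 21, 28, 44, 49, 48]
Tree (level-order array): [4, None, 21, None, 28, None, 44, None, 49, 48]
Postorder traversal: [48, 49, 44, 28, 21, 4]


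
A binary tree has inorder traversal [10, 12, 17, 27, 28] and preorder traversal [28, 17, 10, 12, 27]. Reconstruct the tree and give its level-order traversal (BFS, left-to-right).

Inorder:  [10, 12, 17, 27, 28]
Preorder: [28, 17, 10, 12, 27]
Algorithm: preorder visits root first, so consume preorder in order;
for each root, split the current inorder slice at that value into
left-subtree inorder and right-subtree inorder, then recurse.
Recursive splits:
  root=28; inorder splits into left=[10, 12, 17, 27], right=[]
  root=17; inorder splits into left=[10, 12], right=[27]
  root=10; inorder splits into left=[], right=[12]
  root=12; inorder splits into left=[], right=[]
  root=27; inorder splits into left=[], right=[]
Reconstructed level-order: [28, 17, 10, 27, 12]


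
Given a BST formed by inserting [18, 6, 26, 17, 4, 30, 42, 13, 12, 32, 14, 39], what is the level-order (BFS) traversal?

Tree insertion order: [18, 6, 26, 17, 4, 30, 42, 13, 12, 32, 14, 39]
Tree (level-order array): [18, 6, 26, 4, 17, None, 30, None, None, 13, None, None, 42, 12, 14, 32, None, None, None, None, None, None, 39]
BFS from the root, enqueuing left then right child of each popped node:
  queue [18] -> pop 18, enqueue [6, 26], visited so far: [18]
  queue [6, 26] -> pop 6, enqueue [4, 17], visited so far: [18, 6]
  queue [26, 4, 17] -> pop 26, enqueue [30], visited so far: [18, 6, 26]
  queue [4, 17, 30] -> pop 4, enqueue [none], visited so far: [18, 6, 26, 4]
  queue [17, 30] -> pop 17, enqueue [13], visited so far: [18, 6, 26, 4, 17]
  queue [30, 13] -> pop 30, enqueue [42], visited so far: [18, 6, 26, 4, 17, 30]
  queue [13, 42] -> pop 13, enqueue [12, 14], visited so far: [18, 6, 26, 4, 17, 30, 13]
  queue [42, 12, 14] -> pop 42, enqueue [32], visited so far: [18, 6, 26, 4, 17, 30, 13, 42]
  queue [12, 14, 32] -> pop 12, enqueue [none], visited so far: [18, 6, 26, 4, 17, 30, 13, 42, 12]
  queue [14, 32] -> pop 14, enqueue [none], visited so far: [18, 6, 26, 4, 17, 30, 13, 42, 12, 14]
  queue [32] -> pop 32, enqueue [39], visited so far: [18, 6, 26, 4, 17, 30, 13, 42, 12, 14, 32]
  queue [39] -> pop 39, enqueue [none], visited so far: [18, 6, 26, 4, 17, 30, 13, 42, 12, 14, 32, 39]
Result: [18, 6, 26, 4, 17, 30, 13, 42, 12, 14, 32, 39]


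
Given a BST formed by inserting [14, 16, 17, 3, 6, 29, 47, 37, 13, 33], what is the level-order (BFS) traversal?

Tree insertion order: [14, 16, 17, 3, 6, 29, 47, 37, 13, 33]
Tree (level-order array): [14, 3, 16, None, 6, None, 17, None, 13, None, 29, None, None, None, 47, 37, None, 33]
BFS from the root, enqueuing left then right child of each popped node:
  queue [14] -> pop 14, enqueue [3, 16], visited so far: [14]
  queue [3, 16] -> pop 3, enqueue [6], visited so far: [14, 3]
  queue [16, 6] -> pop 16, enqueue [17], visited so far: [14, 3, 16]
  queue [6, 17] -> pop 6, enqueue [13], visited so far: [14, 3, 16, 6]
  queue [17, 13] -> pop 17, enqueue [29], visited so far: [14, 3, 16, 6, 17]
  queue [13, 29] -> pop 13, enqueue [none], visited so far: [14, 3, 16, 6, 17, 13]
  queue [29] -> pop 29, enqueue [47], visited so far: [14, 3, 16, 6, 17, 13, 29]
  queue [47] -> pop 47, enqueue [37], visited so far: [14, 3, 16, 6, 17, 13, 29, 47]
  queue [37] -> pop 37, enqueue [33], visited so far: [14, 3, 16, 6, 17, 13, 29, 47, 37]
  queue [33] -> pop 33, enqueue [none], visited so far: [14, 3, 16, 6, 17, 13, 29, 47, 37, 33]
Result: [14, 3, 16, 6, 17, 13, 29, 47, 37, 33]


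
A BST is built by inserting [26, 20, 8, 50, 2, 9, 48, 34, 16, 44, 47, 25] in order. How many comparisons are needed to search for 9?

Search path for 9: 26 -> 20 -> 8 -> 9
Found: True
Comparisons: 4


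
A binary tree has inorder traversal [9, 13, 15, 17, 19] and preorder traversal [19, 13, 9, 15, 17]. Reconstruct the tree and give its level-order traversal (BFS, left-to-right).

Inorder:  [9, 13, 15, 17, 19]
Preorder: [19, 13, 9, 15, 17]
Algorithm: preorder visits root first, so consume preorder in order;
for each root, split the current inorder slice at that value into
left-subtree inorder and right-subtree inorder, then recurse.
Recursive splits:
  root=19; inorder splits into left=[9, 13, 15, 17], right=[]
  root=13; inorder splits into left=[9], right=[15, 17]
  root=9; inorder splits into left=[], right=[]
  root=15; inorder splits into left=[], right=[17]
  root=17; inorder splits into left=[], right=[]
Reconstructed level-order: [19, 13, 9, 15, 17]


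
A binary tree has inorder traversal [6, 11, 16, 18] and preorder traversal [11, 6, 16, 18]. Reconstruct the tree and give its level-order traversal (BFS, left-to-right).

Inorder:  [6, 11, 16, 18]
Preorder: [11, 6, 16, 18]
Algorithm: preorder visits root first, so consume preorder in order;
for each root, split the current inorder slice at that value into
left-subtree inorder and right-subtree inorder, then recurse.
Recursive splits:
  root=11; inorder splits into left=[6], right=[16, 18]
  root=6; inorder splits into left=[], right=[]
  root=16; inorder splits into left=[], right=[18]
  root=18; inorder splits into left=[], right=[]
Reconstructed level-order: [11, 6, 16, 18]


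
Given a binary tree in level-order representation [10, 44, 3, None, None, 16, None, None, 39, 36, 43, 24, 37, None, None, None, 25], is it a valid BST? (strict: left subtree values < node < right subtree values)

Level-order array: [10, 44, 3, None, None, 16, None, None, 39, 36, 43, 24, 37, None, None, None, 25]
Validate using subtree bounds (lo, hi): at each node, require lo < value < hi,
then recurse left with hi=value and right with lo=value.
Preorder trace (stopping at first violation):
  at node 10 with bounds (-inf, +inf): OK
  at node 44 with bounds (-inf, 10): VIOLATION
Node 44 violates its bound: not (-inf < 44 < 10).
Result: Not a valid BST


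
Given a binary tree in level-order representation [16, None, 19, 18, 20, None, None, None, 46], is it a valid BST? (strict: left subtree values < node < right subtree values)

Level-order array: [16, None, 19, 18, 20, None, None, None, 46]
Validate using subtree bounds (lo, hi): at each node, require lo < value < hi,
then recurse left with hi=value and right with lo=value.
Preorder trace (stopping at first violation):
  at node 16 with bounds (-inf, +inf): OK
  at node 19 with bounds (16, +inf): OK
  at node 18 with bounds (16, 19): OK
  at node 20 with bounds (19, +inf): OK
  at node 46 with bounds (20, +inf): OK
No violation found at any node.
Result: Valid BST


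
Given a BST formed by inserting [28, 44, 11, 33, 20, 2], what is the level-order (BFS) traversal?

Tree insertion order: [28, 44, 11, 33, 20, 2]
Tree (level-order array): [28, 11, 44, 2, 20, 33]
BFS from the root, enqueuing left then right child of each popped node:
  queue [28] -> pop 28, enqueue [11, 44], visited so far: [28]
  queue [11, 44] -> pop 11, enqueue [2, 20], visited so far: [28, 11]
  queue [44, 2, 20] -> pop 44, enqueue [33], visited so far: [28, 11, 44]
  queue [2, 20, 33] -> pop 2, enqueue [none], visited so far: [28, 11, 44, 2]
  queue [20, 33] -> pop 20, enqueue [none], visited so far: [28, 11, 44, 2, 20]
  queue [33] -> pop 33, enqueue [none], visited so far: [28, 11, 44, 2, 20, 33]
Result: [28, 11, 44, 2, 20, 33]


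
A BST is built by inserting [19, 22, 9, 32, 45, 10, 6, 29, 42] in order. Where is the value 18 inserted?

Starting tree (level order): [19, 9, 22, 6, 10, None, 32, None, None, None, None, 29, 45, None, None, 42]
Insertion path: 19 -> 9 -> 10
Result: insert 18 as right child of 10
Final tree (level order): [19, 9, 22, 6, 10, None, 32, None, None, None, 18, 29, 45, None, None, None, None, 42]


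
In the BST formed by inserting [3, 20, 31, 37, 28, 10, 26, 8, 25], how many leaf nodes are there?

Tree built from: [3, 20, 31, 37, 28, 10, 26, 8, 25]
Tree (level-order array): [3, None, 20, 10, 31, 8, None, 28, 37, None, None, 26, None, None, None, 25]
Rule: A leaf has 0 children.
Per-node child counts:
  node 3: 1 child(ren)
  node 20: 2 child(ren)
  node 10: 1 child(ren)
  node 8: 0 child(ren)
  node 31: 2 child(ren)
  node 28: 1 child(ren)
  node 26: 1 child(ren)
  node 25: 0 child(ren)
  node 37: 0 child(ren)
Matching nodes: [8, 25, 37]
Count of leaf nodes: 3


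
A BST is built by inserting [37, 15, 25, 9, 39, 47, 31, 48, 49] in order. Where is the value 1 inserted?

Starting tree (level order): [37, 15, 39, 9, 25, None, 47, None, None, None, 31, None, 48, None, None, None, 49]
Insertion path: 37 -> 15 -> 9
Result: insert 1 as left child of 9
Final tree (level order): [37, 15, 39, 9, 25, None, 47, 1, None, None, 31, None, 48, None, None, None, None, None, 49]


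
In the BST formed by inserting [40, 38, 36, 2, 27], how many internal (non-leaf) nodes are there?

Tree built from: [40, 38, 36, 2, 27]
Tree (level-order array): [40, 38, None, 36, None, 2, None, None, 27]
Rule: An internal node has at least one child.
Per-node child counts:
  node 40: 1 child(ren)
  node 38: 1 child(ren)
  node 36: 1 child(ren)
  node 2: 1 child(ren)
  node 27: 0 child(ren)
Matching nodes: [40, 38, 36, 2]
Count of internal (non-leaf) nodes: 4


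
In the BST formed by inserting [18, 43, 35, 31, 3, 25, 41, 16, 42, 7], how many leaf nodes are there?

Tree built from: [18, 43, 35, 31, 3, 25, 41, 16, 42, 7]
Tree (level-order array): [18, 3, 43, None, 16, 35, None, 7, None, 31, 41, None, None, 25, None, None, 42]
Rule: A leaf has 0 children.
Per-node child counts:
  node 18: 2 child(ren)
  node 3: 1 child(ren)
  node 16: 1 child(ren)
  node 7: 0 child(ren)
  node 43: 1 child(ren)
  node 35: 2 child(ren)
  node 31: 1 child(ren)
  node 25: 0 child(ren)
  node 41: 1 child(ren)
  node 42: 0 child(ren)
Matching nodes: [7, 25, 42]
Count of leaf nodes: 3


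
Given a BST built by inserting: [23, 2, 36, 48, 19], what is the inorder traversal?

Tree insertion order: [23, 2, 36, 48, 19]
Tree (level-order array): [23, 2, 36, None, 19, None, 48]
Inorder traversal: [2, 19, 23, 36, 48]


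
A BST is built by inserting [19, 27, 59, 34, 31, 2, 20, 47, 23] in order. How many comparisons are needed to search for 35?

Search path for 35: 19 -> 27 -> 59 -> 34 -> 47
Found: False
Comparisons: 5


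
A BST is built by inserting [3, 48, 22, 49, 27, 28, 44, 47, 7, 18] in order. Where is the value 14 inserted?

Starting tree (level order): [3, None, 48, 22, 49, 7, 27, None, None, None, 18, None, 28, None, None, None, 44, None, 47]
Insertion path: 3 -> 48 -> 22 -> 7 -> 18
Result: insert 14 as left child of 18
Final tree (level order): [3, None, 48, 22, 49, 7, 27, None, None, None, 18, None, 28, 14, None, None, 44, None, None, None, 47]


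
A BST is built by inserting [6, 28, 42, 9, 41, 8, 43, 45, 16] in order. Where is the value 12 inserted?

Starting tree (level order): [6, None, 28, 9, 42, 8, 16, 41, 43, None, None, None, None, None, None, None, 45]
Insertion path: 6 -> 28 -> 9 -> 16
Result: insert 12 as left child of 16
Final tree (level order): [6, None, 28, 9, 42, 8, 16, 41, 43, None, None, 12, None, None, None, None, 45]


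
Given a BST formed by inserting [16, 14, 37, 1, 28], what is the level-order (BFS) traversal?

Tree insertion order: [16, 14, 37, 1, 28]
Tree (level-order array): [16, 14, 37, 1, None, 28]
BFS from the root, enqueuing left then right child of each popped node:
  queue [16] -> pop 16, enqueue [14, 37], visited so far: [16]
  queue [14, 37] -> pop 14, enqueue [1], visited so far: [16, 14]
  queue [37, 1] -> pop 37, enqueue [28], visited so far: [16, 14, 37]
  queue [1, 28] -> pop 1, enqueue [none], visited so far: [16, 14, 37, 1]
  queue [28] -> pop 28, enqueue [none], visited so far: [16, 14, 37, 1, 28]
Result: [16, 14, 37, 1, 28]


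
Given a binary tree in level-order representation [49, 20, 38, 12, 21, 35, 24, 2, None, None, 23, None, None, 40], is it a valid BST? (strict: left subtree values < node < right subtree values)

Level-order array: [49, 20, 38, 12, 21, 35, 24, 2, None, None, 23, None, None, 40]
Validate using subtree bounds (lo, hi): at each node, require lo < value < hi,
then recurse left with hi=value and right with lo=value.
Preorder trace (stopping at first violation):
  at node 49 with bounds (-inf, +inf): OK
  at node 20 with bounds (-inf, 49): OK
  at node 12 with bounds (-inf, 20): OK
  at node 2 with bounds (-inf, 12): OK
  at node 21 with bounds (20, 49): OK
  at node 23 with bounds (21, 49): OK
  at node 38 with bounds (49, +inf): VIOLATION
Node 38 violates its bound: not (49 < 38 < +inf).
Result: Not a valid BST


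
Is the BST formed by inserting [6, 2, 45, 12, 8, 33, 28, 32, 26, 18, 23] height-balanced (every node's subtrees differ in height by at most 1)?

Tree (level-order array): [6, 2, 45, None, None, 12, None, 8, 33, None, None, 28, None, 26, 32, 18, None, None, None, None, 23]
Definition: a tree is height-balanced if, at every node, |h(left) - h(right)| <= 1 (empty subtree has height -1).
Bottom-up per-node check:
  node 2: h_left=-1, h_right=-1, diff=0 [OK], height=0
  node 8: h_left=-1, h_right=-1, diff=0 [OK], height=0
  node 23: h_left=-1, h_right=-1, diff=0 [OK], height=0
  node 18: h_left=-1, h_right=0, diff=1 [OK], height=1
  node 26: h_left=1, h_right=-1, diff=2 [FAIL (|1--1|=2 > 1)], height=2
  node 32: h_left=-1, h_right=-1, diff=0 [OK], height=0
  node 28: h_left=2, h_right=0, diff=2 [FAIL (|2-0|=2 > 1)], height=3
  node 33: h_left=3, h_right=-1, diff=4 [FAIL (|3--1|=4 > 1)], height=4
  node 12: h_left=0, h_right=4, diff=4 [FAIL (|0-4|=4 > 1)], height=5
  node 45: h_left=5, h_right=-1, diff=6 [FAIL (|5--1|=6 > 1)], height=6
  node 6: h_left=0, h_right=6, diff=6 [FAIL (|0-6|=6 > 1)], height=7
Node 26 violates the condition: |1 - -1| = 2 > 1.
Result: Not balanced


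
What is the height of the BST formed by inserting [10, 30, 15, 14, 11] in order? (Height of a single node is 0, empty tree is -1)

Insertion order: [10, 30, 15, 14, 11]
Tree (level-order array): [10, None, 30, 15, None, 14, None, 11]
Compute height bottom-up (empty subtree = -1):
  height(11) = 1 + max(-1, -1) = 0
  height(14) = 1 + max(0, -1) = 1
  height(15) = 1 + max(1, -1) = 2
  height(30) = 1 + max(2, -1) = 3
  height(10) = 1 + max(-1, 3) = 4
Height = 4


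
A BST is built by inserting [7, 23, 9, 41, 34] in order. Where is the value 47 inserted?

Starting tree (level order): [7, None, 23, 9, 41, None, None, 34]
Insertion path: 7 -> 23 -> 41
Result: insert 47 as right child of 41
Final tree (level order): [7, None, 23, 9, 41, None, None, 34, 47]


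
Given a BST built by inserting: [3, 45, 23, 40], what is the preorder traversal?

Tree insertion order: [3, 45, 23, 40]
Tree (level-order array): [3, None, 45, 23, None, None, 40]
Preorder traversal: [3, 45, 23, 40]


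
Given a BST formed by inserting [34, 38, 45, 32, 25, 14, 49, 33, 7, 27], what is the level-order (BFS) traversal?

Tree insertion order: [34, 38, 45, 32, 25, 14, 49, 33, 7, 27]
Tree (level-order array): [34, 32, 38, 25, 33, None, 45, 14, 27, None, None, None, 49, 7]
BFS from the root, enqueuing left then right child of each popped node:
  queue [34] -> pop 34, enqueue [32, 38], visited so far: [34]
  queue [32, 38] -> pop 32, enqueue [25, 33], visited so far: [34, 32]
  queue [38, 25, 33] -> pop 38, enqueue [45], visited so far: [34, 32, 38]
  queue [25, 33, 45] -> pop 25, enqueue [14, 27], visited so far: [34, 32, 38, 25]
  queue [33, 45, 14, 27] -> pop 33, enqueue [none], visited so far: [34, 32, 38, 25, 33]
  queue [45, 14, 27] -> pop 45, enqueue [49], visited so far: [34, 32, 38, 25, 33, 45]
  queue [14, 27, 49] -> pop 14, enqueue [7], visited so far: [34, 32, 38, 25, 33, 45, 14]
  queue [27, 49, 7] -> pop 27, enqueue [none], visited so far: [34, 32, 38, 25, 33, 45, 14, 27]
  queue [49, 7] -> pop 49, enqueue [none], visited so far: [34, 32, 38, 25, 33, 45, 14, 27, 49]
  queue [7] -> pop 7, enqueue [none], visited so far: [34, 32, 38, 25, 33, 45, 14, 27, 49, 7]
Result: [34, 32, 38, 25, 33, 45, 14, 27, 49, 7]


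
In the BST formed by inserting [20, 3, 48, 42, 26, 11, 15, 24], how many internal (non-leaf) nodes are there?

Tree built from: [20, 3, 48, 42, 26, 11, 15, 24]
Tree (level-order array): [20, 3, 48, None, 11, 42, None, None, 15, 26, None, None, None, 24]
Rule: An internal node has at least one child.
Per-node child counts:
  node 20: 2 child(ren)
  node 3: 1 child(ren)
  node 11: 1 child(ren)
  node 15: 0 child(ren)
  node 48: 1 child(ren)
  node 42: 1 child(ren)
  node 26: 1 child(ren)
  node 24: 0 child(ren)
Matching nodes: [20, 3, 11, 48, 42, 26]
Count of internal (non-leaf) nodes: 6


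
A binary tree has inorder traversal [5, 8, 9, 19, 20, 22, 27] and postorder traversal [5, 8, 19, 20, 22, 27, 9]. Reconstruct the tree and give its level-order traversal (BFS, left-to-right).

Inorder:   [5, 8, 9, 19, 20, 22, 27]
Postorder: [5, 8, 19, 20, 22, 27, 9]
Algorithm: postorder visits root last, so walk postorder right-to-left;
each value is the root of the current inorder slice — split it at that
value, recurse on the right subtree first, then the left.
Recursive splits:
  root=9; inorder splits into left=[5, 8], right=[19, 20, 22, 27]
  root=27; inorder splits into left=[19, 20, 22], right=[]
  root=22; inorder splits into left=[19, 20], right=[]
  root=20; inorder splits into left=[19], right=[]
  root=19; inorder splits into left=[], right=[]
  root=8; inorder splits into left=[5], right=[]
  root=5; inorder splits into left=[], right=[]
Reconstructed level-order: [9, 8, 27, 5, 22, 20, 19]


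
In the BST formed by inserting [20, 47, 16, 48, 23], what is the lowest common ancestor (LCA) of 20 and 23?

Tree insertion order: [20, 47, 16, 48, 23]
Tree (level-order array): [20, 16, 47, None, None, 23, 48]
In a BST, the LCA of p=20, q=23 is the first node v on the
root-to-leaf path with p <= v <= q (go left if both < v, right if both > v).
Walk from root:
  at 20: 20 <= 20 <= 23, this is the LCA
LCA = 20


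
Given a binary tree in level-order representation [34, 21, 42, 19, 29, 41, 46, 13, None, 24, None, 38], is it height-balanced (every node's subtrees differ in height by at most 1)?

Tree (level-order array): [34, 21, 42, 19, 29, 41, 46, 13, None, 24, None, 38]
Definition: a tree is height-balanced if, at every node, |h(left) - h(right)| <= 1 (empty subtree has height -1).
Bottom-up per-node check:
  node 13: h_left=-1, h_right=-1, diff=0 [OK], height=0
  node 19: h_left=0, h_right=-1, diff=1 [OK], height=1
  node 24: h_left=-1, h_right=-1, diff=0 [OK], height=0
  node 29: h_left=0, h_right=-1, diff=1 [OK], height=1
  node 21: h_left=1, h_right=1, diff=0 [OK], height=2
  node 38: h_left=-1, h_right=-1, diff=0 [OK], height=0
  node 41: h_left=0, h_right=-1, diff=1 [OK], height=1
  node 46: h_left=-1, h_right=-1, diff=0 [OK], height=0
  node 42: h_left=1, h_right=0, diff=1 [OK], height=2
  node 34: h_left=2, h_right=2, diff=0 [OK], height=3
All nodes satisfy the balance condition.
Result: Balanced


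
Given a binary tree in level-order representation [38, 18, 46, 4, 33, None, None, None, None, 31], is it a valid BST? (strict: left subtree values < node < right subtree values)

Level-order array: [38, 18, 46, 4, 33, None, None, None, None, 31]
Validate using subtree bounds (lo, hi): at each node, require lo < value < hi,
then recurse left with hi=value and right with lo=value.
Preorder trace (stopping at first violation):
  at node 38 with bounds (-inf, +inf): OK
  at node 18 with bounds (-inf, 38): OK
  at node 4 with bounds (-inf, 18): OK
  at node 33 with bounds (18, 38): OK
  at node 31 with bounds (18, 33): OK
  at node 46 with bounds (38, +inf): OK
No violation found at any node.
Result: Valid BST


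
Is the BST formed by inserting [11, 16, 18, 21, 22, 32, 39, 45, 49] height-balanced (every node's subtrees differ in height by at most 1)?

Tree (level-order array): [11, None, 16, None, 18, None, 21, None, 22, None, 32, None, 39, None, 45, None, 49]
Definition: a tree is height-balanced if, at every node, |h(left) - h(right)| <= 1 (empty subtree has height -1).
Bottom-up per-node check:
  node 49: h_left=-1, h_right=-1, diff=0 [OK], height=0
  node 45: h_left=-1, h_right=0, diff=1 [OK], height=1
  node 39: h_left=-1, h_right=1, diff=2 [FAIL (|-1-1|=2 > 1)], height=2
  node 32: h_left=-1, h_right=2, diff=3 [FAIL (|-1-2|=3 > 1)], height=3
  node 22: h_left=-1, h_right=3, diff=4 [FAIL (|-1-3|=4 > 1)], height=4
  node 21: h_left=-1, h_right=4, diff=5 [FAIL (|-1-4|=5 > 1)], height=5
  node 18: h_left=-1, h_right=5, diff=6 [FAIL (|-1-5|=6 > 1)], height=6
  node 16: h_left=-1, h_right=6, diff=7 [FAIL (|-1-6|=7 > 1)], height=7
  node 11: h_left=-1, h_right=7, diff=8 [FAIL (|-1-7|=8 > 1)], height=8
Node 39 violates the condition: |-1 - 1| = 2 > 1.
Result: Not balanced


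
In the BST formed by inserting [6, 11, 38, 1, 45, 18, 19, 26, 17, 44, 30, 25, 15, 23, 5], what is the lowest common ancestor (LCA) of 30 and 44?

Tree insertion order: [6, 11, 38, 1, 45, 18, 19, 26, 17, 44, 30, 25, 15, 23, 5]
Tree (level-order array): [6, 1, 11, None, 5, None, 38, None, None, 18, 45, 17, 19, 44, None, 15, None, None, 26, None, None, None, None, 25, 30, 23]
In a BST, the LCA of p=30, q=44 is the first node v on the
root-to-leaf path with p <= v <= q (go left if both < v, right if both > v).
Walk from root:
  at 6: both 30 and 44 > 6, go right
  at 11: both 30 and 44 > 11, go right
  at 38: 30 <= 38 <= 44, this is the LCA
LCA = 38


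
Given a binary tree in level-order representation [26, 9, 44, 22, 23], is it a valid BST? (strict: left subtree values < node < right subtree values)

Level-order array: [26, 9, 44, 22, 23]
Validate using subtree bounds (lo, hi): at each node, require lo < value < hi,
then recurse left with hi=value and right with lo=value.
Preorder trace (stopping at first violation):
  at node 26 with bounds (-inf, +inf): OK
  at node 9 with bounds (-inf, 26): OK
  at node 22 with bounds (-inf, 9): VIOLATION
Node 22 violates its bound: not (-inf < 22 < 9).
Result: Not a valid BST


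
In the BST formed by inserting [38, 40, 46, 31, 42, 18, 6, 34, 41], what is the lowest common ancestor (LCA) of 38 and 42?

Tree insertion order: [38, 40, 46, 31, 42, 18, 6, 34, 41]
Tree (level-order array): [38, 31, 40, 18, 34, None, 46, 6, None, None, None, 42, None, None, None, 41]
In a BST, the LCA of p=38, q=42 is the first node v on the
root-to-leaf path with p <= v <= q (go left if both < v, right if both > v).
Walk from root:
  at 38: 38 <= 38 <= 42, this is the LCA
LCA = 38


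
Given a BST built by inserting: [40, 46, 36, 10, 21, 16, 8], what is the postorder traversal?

Tree insertion order: [40, 46, 36, 10, 21, 16, 8]
Tree (level-order array): [40, 36, 46, 10, None, None, None, 8, 21, None, None, 16]
Postorder traversal: [8, 16, 21, 10, 36, 46, 40]


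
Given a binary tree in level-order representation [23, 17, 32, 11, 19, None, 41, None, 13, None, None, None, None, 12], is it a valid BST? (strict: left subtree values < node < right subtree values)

Level-order array: [23, 17, 32, 11, 19, None, 41, None, 13, None, None, None, None, 12]
Validate using subtree bounds (lo, hi): at each node, require lo < value < hi,
then recurse left with hi=value and right with lo=value.
Preorder trace (stopping at first violation):
  at node 23 with bounds (-inf, +inf): OK
  at node 17 with bounds (-inf, 23): OK
  at node 11 with bounds (-inf, 17): OK
  at node 13 with bounds (11, 17): OK
  at node 12 with bounds (11, 13): OK
  at node 19 with bounds (17, 23): OK
  at node 32 with bounds (23, +inf): OK
  at node 41 with bounds (32, +inf): OK
No violation found at any node.
Result: Valid BST


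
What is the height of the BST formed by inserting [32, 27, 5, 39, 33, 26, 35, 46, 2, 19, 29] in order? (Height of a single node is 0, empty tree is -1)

Insertion order: [32, 27, 5, 39, 33, 26, 35, 46, 2, 19, 29]
Tree (level-order array): [32, 27, 39, 5, 29, 33, 46, 2, 26, None, None, None, 35, None, None, None, None, 19]
Compute height bottom-up (empty subtree = -1):
  height(2) = 1 + max(-1, -1) = 0
  height(19) = 1 + max(-1, -1) = 0
  height(26) = 1 + max(0, -1) = 1
  height(5) = 1 + max(0, 1) = 2
  height(29) = 1 + max(-1, -1) = 0
  height(27) = 1 + max(2, 0) = 3
  height(35) = 1 + max(-1, -1) = 0
  height(33) = 1 + max(-1, 0) = 1
  height(46) = 1 + max(-1, -1) = 0
  height(39) = 1 + max(1, 0) = 2
  height(32) = 1 + max(3, 2) = 4
Height = 4


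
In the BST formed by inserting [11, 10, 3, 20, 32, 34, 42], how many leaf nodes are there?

Tree built from: [11, 10, 3, 20, 32, 34, 42]
Tree (level-order array): [11, 10, 20, 3, None, None, 32, None, None, None, 34, None, 42]
Rule: A leaf has 0 children.
Per-node child counts:
  node 11: 2 child(ren)
  node 10: 1 child(ren)
  node 3: 0 child(ren)
  node 20: 1 child(ren)
  node 32: 1 child(ren)
  node 34: 1 child(ren)
  node 42: 0 child(ren)
Matching nodes: [3, 42]
Count of leaf nodes: 2


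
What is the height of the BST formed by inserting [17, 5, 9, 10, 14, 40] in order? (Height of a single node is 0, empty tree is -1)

Insertion order: [17, 5, 9, 10, 14, 40]
Tree (level-order array): [17, 5, 40, None, 9, None, None, None, 10, None, 14]
Compute height bottom-up (empty subtree = -1):
  height(14) = 1 + max(-1, -1) = 0
  height(10) = 1 + max(-1, 0) = 1
  height(9) = 1 + max(-1, 1) = 2
  height(5) = 1 + max(-1, 2) = 3
  height(40) = 1 + max(-1, -1) = 0
  height(17) = 1 + max(3, 0) = 4
Height = 4


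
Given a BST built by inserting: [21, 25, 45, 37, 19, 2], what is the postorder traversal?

Tree insertion order: [21, 25, 45, 37, 19, 2]
Tree (level-order array): [21, 19, 25, 2, None, None, 45, None, None, 37]
Postorder traversal: [2, 19, 37, 45, 25, 21]


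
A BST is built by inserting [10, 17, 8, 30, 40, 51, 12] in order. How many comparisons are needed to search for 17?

Search path for 17: 10 -> 17
Found: True
Comparisons: 2


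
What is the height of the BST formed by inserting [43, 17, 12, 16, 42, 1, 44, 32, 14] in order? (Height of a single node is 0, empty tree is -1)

Insertion order: [43, 17, 12, 16, 42, 1, 44, 32, 14]
Tree (level-order array): [43, 17, 44, 12, 42, None, None, 1, 16, 32, None, None, None, 14]
Compute height bottom-up (empty subtree = -1):
  height(1) = 1 + max(-1, -1) = 0
  height(14) = 1 + max(-1, -1) = 0
  height(16) = 1 + max(0, -1) = 1
  height(12) = 1 + max(0, 1) = 2
  height(32) = 1 + max(-1, -1) = 0
  height(42) = 1 + max(0, -1) = 1
  height(17) = 1 + max(2, 1) = 3
  height(44) = 1 + max(-1, -1) = 0
  height(43) = 1 + max(3, 0) = 4
Height = 4


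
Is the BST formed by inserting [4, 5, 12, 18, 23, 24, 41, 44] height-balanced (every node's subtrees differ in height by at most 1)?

Tree (level-order array): [4, None, 5, None, 12, None, 18, None, 23, None, 24, None, 41, None, 44]
Definition: a tree is height-balanced if, at every node, |h(left) - h(right)| <= 1 (empty subtree has height -1).
Bottom-up per-node check:
  node 44: h_left=-1, h_right=-1, diff=0 [OK], height=0
  node 41: h_left=-1, h_right=0, diff=1 [OK], height=1
  node 24: h_left=-1, h_right=1, diff=2 [FAIL (|-1-1|=2 > 1)], height=2
  node 23: h_left=-1, h_right=2, diff=3 [FAIL (|-1-2|=3 > 1)], height=3
  node 18: h_left=-1, h_right=3, diff=4 [FAIL (|-1-3|=4 > 1)], height=4
  node 12: h_left=-1, h_right=4, diff=5 [FAIL (|-1-4|=5 > 1)], height=5
  node 5: h_left=-1, h_right=5, diff=6 [FAIL (|-1-5|=6 > 1)], height=6
  node 4: h_left=-1, h_right=6, diff=7 [FAIL (|-1-6|=7 > 1)], height=7
Node 24 violates the condition: |-1 - 1| = 2 > 1.
Result: Not balanced


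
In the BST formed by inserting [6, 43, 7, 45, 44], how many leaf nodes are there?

Tree built from: [6, 43, 7, 45, 44]
Tree (level-order array): [6, None, 43, 7, 45, None, None, 44]
Rule: A leaf has 0 children.
Per-node child counts:
  node 6: 1 child(ren)
  node 43: 2 child(ren)
  node 7: 0 child(ren)
  node 45: 1 child(ren)
  node 44: 0 child(ren)
Matching nodes: [7, 44]
Count of leaf nodes: 2


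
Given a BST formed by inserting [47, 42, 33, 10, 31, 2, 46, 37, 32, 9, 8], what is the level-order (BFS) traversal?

Tree insertion order: [47, 42, 33, 10, 31, 2, 46, 37, 32, 9, 8]
Tree (level-order array): [47, 42, None, 33, 46, 10, 37, None, None, 2, 31, None, None, None, 9, None, 32, 8]
BFS from the root, enqueuing left then right child of each popped node:
  queue [47] -> pop 47, enqueue [42], visited so far: [47]
  queue [42] -> pop 42, enqueue [33, 46], visited so far: [47, 42]
  queue [33, 46] -> pop 33, enqueue [10, 37], visited so far: [47, 42, 33]
  queue [46, 10, 37] -> pop 46, enqueue [none], visited so far: [47, 42, 33, 46]
  queue [10, 37] -> pop 10, enqueue [2, 31], visited so far: [47, 42, 33, 46, 10]
  queue [37, 2, 31] -> pop 37, enqueue [none], visited so far: [47, 42, 33, 46, 10, 37]
  queue [2, 31] -> pop 2, enqueue [9], visited so far: [47, 42, 33, 46, 10, 37, 2]
  queue [31, 9] -> pop 31, enqueue [32], visited so far: [47, 42, 33, 46, 10, 37, 2, 31]
  queue [9, 32] -> pop 9, enqueue [8], visited so far: [47, 42, 33, 46, 10, 37, 2, 31, 9]
  queue [32, 8] -> pop 32, enqueue [none], visited so far: [47, 42, 33, 46, 10, 37, 2, 31, 9, 32]
  queue [8] -> pop 8, enqueue [none], visited so far: [47, 42, 33, 46, 10, 37, 2, 31, 9, 32, 8]
Result: [47, 42, 33, 46, 10, 37, 2, 31, 9, 32, 8]
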